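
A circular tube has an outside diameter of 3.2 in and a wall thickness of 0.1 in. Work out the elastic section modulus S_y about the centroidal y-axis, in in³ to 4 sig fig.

S_y ≈ 0.7319 in³

Break the section into simple shapes (no overlaps), measuring from the bottom-left corner of the bounding box.
Outer circle: ⌀3.2, A = 8.04248 in², x = 1.6 in, Ī = 5.14719 in⁴.
Bore (subtracted): ⌀3, A = 7.06858 in², x = 1.6 in, Ī = 3.97608 in⁴.
By symmetry the centroid is at mid-width, x̄ = 1.6 in.
All pieces are centred on the centroidal y-axis, so I = ΣĪ (holes subtracted) = 1.17111 in⁴.
Extreme fibre distance c = 1.6 in; S = I/c = 0.731942 in³.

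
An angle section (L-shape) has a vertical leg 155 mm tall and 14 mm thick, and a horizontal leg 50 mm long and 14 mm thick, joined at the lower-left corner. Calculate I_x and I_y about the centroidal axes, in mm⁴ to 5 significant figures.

Break the section into simple shapes (no overlaps), measuring from the bottom-left corner of the bounding box.
Vertical leg: 14 × 155, A = 2 170 mm², y = 77.5 mm, Ī = 4 344 521 mm⁴.
Horizontal leg (remainder): 36 × 14, A = 504 mm², y = 7 mm, Ī = 8 232 mm⁴.
Centroid: ȳ = ΣA·y / ΣA = 64.21204 mm.
Transfer each piece to the centroidal x-axis using Ī + A·d² with d = y − 64.21204:
  vertical leg: d = 13.28796 mm → contributes +4 727 677 mm⁴
  horizontal leg (remainder): d = -57.21204 mm → contributes +1 657 934 mm⁴
Total I = 6 385 611 mm⁴.
For the y-axis: x̄ = 11.71204 mm.
Repeating about the centroidal y-axis gives I_y = 345503.6 mm⁴.

I_x ≈ 6.3856 × 10⁶ mm⁴, I_y ≈ 3.4550 × 10⁵ mm⁴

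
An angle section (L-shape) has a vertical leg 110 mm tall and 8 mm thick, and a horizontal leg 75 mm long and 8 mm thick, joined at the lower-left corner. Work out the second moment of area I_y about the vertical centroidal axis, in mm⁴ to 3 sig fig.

Treat the section as a set of non-overlapping primitives; coordinates are from the bounding-box lower-left.
Vertical leg: 8 × 110, A = 880 mm², x = 4 mm, Ī = 4693.3 mm⁴.
Horizontal leg (remainder): 67 × 8, A = 536 mm², x = 41.5 mm, Ī = 200 509 mm⁴.
Centroid: x̄ = ΣA·x / ΣA = 18.195 mm.
Transfer each piece to the vertical centroidal axis using Ī + A·d² with d = x − 18.195:
  vertical leg: d = -14.195 mm → contributes +182 009 mm⁴
  horizontal leg (remainder): d = 23.305 mm → contributes +491 625 mm⁴
Total I = 673 634 mm⁴.

I_y ≈ 6.74 × 10⁵ mm⁴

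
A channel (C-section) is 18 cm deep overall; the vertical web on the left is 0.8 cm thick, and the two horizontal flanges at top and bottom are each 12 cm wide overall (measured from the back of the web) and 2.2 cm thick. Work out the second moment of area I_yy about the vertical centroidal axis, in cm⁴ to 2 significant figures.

Treat the section as a set of non-overlapping primitives; coordinates are from the bounding-box lower-left.
Web: 0.8 × 18, A = 14.4 cm², x = 0.4 cm, Ī = 0.768 cm⁴.
Top flange (beyond web): 11.2 × 2.2, A = 24.64 cm², x = 6.4 cm, Ī = 257.6 cm⁴.
Bottom flange (beyond web): 11.2 × 2.2, A = 24.64 cm², x = 6.4 cm, Ī = 257.6 cm⁴.
Centroid: x̄ = ΣA·x / ΣA = 5.043 cm.
Transfer each piece to the vertical centroidal axis using Ī + A·d² with d = x − 5.043:
  web: d = -4.643 cm → contributes +311.2 cm⁴
  top flange (beyond web): d = 1.357 cm → contributes +302.9 cm⁴
  bottom flange (beyond web): d = 1.357 cm → contributes +302.9 cm⁴
Total I = 917.1 cm⁴.

I_yy ≈ 920 cm⁴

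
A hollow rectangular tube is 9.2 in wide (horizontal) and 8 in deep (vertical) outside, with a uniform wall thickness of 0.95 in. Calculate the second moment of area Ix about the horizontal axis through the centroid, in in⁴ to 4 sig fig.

Treat the section as a set of non-overlapping primitives; coordinates are from the bounding-box lower-left.
Outer rectangle: 9.2 × 8, A = 73.6 in², y = 4 in, Ī = 392.533 in⁴.
Inner void (subtracted): 7.3 × 6.1, A = 44.53 in², y = 4 in, Ī = 138.08 in⁴.
By symmetry the centroid is at mid-height, ȳ = 4 in.
All pieces are centred on the horizontal axis through the centroid, so I = ΣĪ (holes subtracted) = 254.453 in⁴.

Ix ≈ 254.5 in⁴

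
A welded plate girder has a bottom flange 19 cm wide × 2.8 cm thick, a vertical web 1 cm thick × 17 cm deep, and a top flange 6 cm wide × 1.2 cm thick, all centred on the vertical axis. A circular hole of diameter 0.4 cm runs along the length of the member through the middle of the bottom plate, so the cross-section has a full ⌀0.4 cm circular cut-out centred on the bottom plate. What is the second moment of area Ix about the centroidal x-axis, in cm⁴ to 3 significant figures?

Split into non-overlapping primitives; take the origin at the lower-left of the bounding box.
Bottom plate: 19 × 2.8, A = 53.2 cm², y = 1.4 cm, Ī = 34.757 cm⁴.
Web plate: 1 × 17, A = 17 cm², y = 11.3 cm, Ī = 409.42 cm⁴.
Top plate: 6 × 1.2, A = 7.2 cm², y = 20.4 cm, Ī = 0.864 cm⁴.
Hole (subtracted): ⌀0.4, A = 0.12566 cm², y = 1.4 cm, Ī = 0.0012566 cm⁴.
Centroid: ȳ = ΣA·y / ΣA = 5.3483 cm.
Transfer each piece to the centroidal x-axis using Ī + A·d² with d = y − 5.3483:
  bottom plate: d = -3.9483 cm → contributes +864.08 cm⁴
  web plate: d = 5.9517 cm → contributes +1011.6 cm⁴
  top plate: d = 15.052 cm → contributes +1632.1 cm⁴
  hole: d = -3.9483 cm → contributes −1.9602 cm⁴
Total I = 3505.8 cm⁴.

Ix ≈ 3510 cm⁴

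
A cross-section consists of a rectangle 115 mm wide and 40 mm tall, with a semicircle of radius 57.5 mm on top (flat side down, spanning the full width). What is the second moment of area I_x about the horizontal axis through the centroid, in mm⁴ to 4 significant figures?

I_x ≈ 6.623 × 10⁶ mm⁴

Break the section into simple shapes (no overlaps), measuring from the bottom-left corner of the bounding box.
Rectangular body: 115 × 40, A = 4 600 mm², y = 20 mm, Ī = 613 333 mm⁴.
Semicircular cap: semicircle r = 57.5, A = 5193.45 mm², y = 64.4038 mm, Ī = 1 199 785 mm⁴.
Centroid: ȳ = ΣA·y / ΣA = 43.5472 mm.
Transfer each piece to the horizontal axis through the centroid using Ī + A·d² with d = y − 43.5472:
  rectangular body: d = -23.5472 mm → contributes +3 163 904 mm⁴
  semicircular cap: d = 20.8565 mm → contributes +3 458 907 mm⁴
Total I = 6 622 811 mm⁴.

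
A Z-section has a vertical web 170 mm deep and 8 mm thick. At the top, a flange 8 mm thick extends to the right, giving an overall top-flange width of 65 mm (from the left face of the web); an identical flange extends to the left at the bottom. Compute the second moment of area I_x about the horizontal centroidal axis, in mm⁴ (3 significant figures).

I_x ≈ 9.26 × 10⁶ mm⁴

Split into non-overlapping primitives; take the origin at the lower-left of the bounding box.
Web: 8 × 170, A = 1 360 mm², y = 85 mm, Ī = 3 275 333 mm⁴.
Top flange (beyond web): 57 × 8, A = 456 mm², y = 166 mm, Ī = 2 432 mm⁴.
Bottom flange (beyond web): 57 × 8, A = 456 mm², y = 4 mm, Ī = 2 432 mm⁴.
Centroid: ȳ = ΣA·y / ΣA = 85 mm.
Transfer each piece to the horizontal centroidal axis using Ī + A·d² with d = y − 85:
  web: d = 0 mm → contributes +3 275 333 mm⁴
  top flange (beyond web): d = 81 mm → contributes +2 994 248 mm⁴
  bottom flange (beyond web): d = -81 mm → contributes +2 994 248 mm⁴
Total I = 9 263 829 mm⁴.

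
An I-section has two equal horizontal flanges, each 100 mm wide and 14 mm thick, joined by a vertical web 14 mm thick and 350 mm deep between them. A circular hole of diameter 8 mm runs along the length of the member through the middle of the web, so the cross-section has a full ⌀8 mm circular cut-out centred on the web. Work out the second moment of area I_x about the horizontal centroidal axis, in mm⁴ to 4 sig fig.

I_x ≈ 1.428 × 10⁸ mm⁴

Treat the section as a set of non-overlapping primitives; coordinates are from the bounding-box lower-left.
Bottom flange: 100 × 14, A = 1 400 mm², y = 7 mm, Ī = 22866.7 mm⁴.
Web: 14 × 350, A = 4 900 mm², y = 189 mm, Ī = 50 020 833 mm⁴.
Top flange: 100 × 14, A = 1 400 mm², y = 371 mm, Ī = 22866.7 mm⁴.
Hole (subtracted): ⌀8, A = 50.2655 mm², y = 189 mm, Ī = 201.062 mm⁴.
By symmetry the centroid is at mid-height, ȳ = 189 mm.
Transfer each piece to the horizontal centroidal axis using Ī + A·d² with d = y − 189:
  bottom flange: d = -182 mm → contributes +46 396 467 mm⁴
  web: d = 0 mm → contributes +50 020 833 mm⁴
  top flange: d = 182 mm → contributes +46 396 467 mm⁴
  hole: d = 0 mm → contributes −201.062 mm⁴
Total I = 142 813 566 mm⁴.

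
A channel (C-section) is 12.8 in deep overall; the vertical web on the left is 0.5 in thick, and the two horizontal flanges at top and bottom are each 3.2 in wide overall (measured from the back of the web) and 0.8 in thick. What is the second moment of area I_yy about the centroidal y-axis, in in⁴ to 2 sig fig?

I_yy ≈ 9.4 in⁴

Decompose the section into non-overlapping parts with the origin at the bottom-left of its bounding rectangle.
Web: 0.5 × 12.8, A = 6.4 in², x = 0.25 in, Ī = 0.1333 in⁴.
Top flange (beyond web): 2.7 × 0.8, A = 2.16 in², x = 1.85 in, Ī = 1.312 in⁴.
Bottom flange (beyond web): 2.7 × 0.8, A = 2.16 in², x = 1.85 in, Ī = 1.312 in⁴.
Centroid: x̄ = ΣA·x / ΣA = 0.8948 in.
Transfer each piece to the centroidal y-axis using Ī + A·d² with d = x − 0.8948:
  web: d = -0.6448 in → contributes +2.794 in⁴
  top flange (beyond web): d = 0.9552 in → contributes +3.283 in⁴
  bottom flange (beyond web): d = 0.9552 in → contributes +3.283 in⁴
Total I = 9.36 in⁴.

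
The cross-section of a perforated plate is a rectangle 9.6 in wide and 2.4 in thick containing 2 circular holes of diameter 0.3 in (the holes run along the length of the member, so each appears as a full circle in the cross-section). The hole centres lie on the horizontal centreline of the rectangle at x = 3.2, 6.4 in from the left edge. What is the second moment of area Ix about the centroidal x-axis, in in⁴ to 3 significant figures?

Ix ≈ 11.1 in⁴

Split into non-overlapping primitives; take the origin at the lower-left of the bounding box.
Plate: 9.6 × 2.4, A = 23.04 in², y = 1.2 in, Ī = 11.059 in⁴.
Hole 1 (subtracted): ⌀0.3, A = 0.070686 in², y = 1.2 in, Ī = 0.00039761 in⁴.
Hole 2 (subtracted): ⌀0.3, A = 0.070686 in², y = 1.2 in, Ī = 0.00039761 in⁴.
By symmetry the centroid is at mid-height, ȳ = 1.2 in.
All pieces are centred on the centroidal x-axis, so I = ΣĪ (holes subtracted) = 11.058 in⁴.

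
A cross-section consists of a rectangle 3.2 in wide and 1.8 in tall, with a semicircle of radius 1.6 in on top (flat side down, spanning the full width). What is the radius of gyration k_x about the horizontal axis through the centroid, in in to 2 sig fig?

Break the section into simple shapes (no overlaps), measuring from the bottom-left corner of the bounding box.
Rectangular body: 3.2 × 1.8, A = 5.76 in², y = 0.9 in, Ī = 1.555 in⁴.
Semicircular cap: semicircle r = 1.6, A = 4.021 in², y = 2.479 in, Ī = 0.7193 in⁴.
Centroid: ȳ = ΣA·y / ΣA = 1.549 in.
Transfer each piece to the horizontal axis through the centroid using Ī + A·d² with d = y − 1.549:
  rectangular body: d = -0.6492 in → contributes +3.983 in⁴
  semicircular cap: d = 0.9299 in → contributes +4.196 in⁴
Total I = 8.179 in⁴.
Radius of gyration: k = √(I/A) = √(8.179 / 9.781) = 0.9144 in.

k_x ≈ 0.91 in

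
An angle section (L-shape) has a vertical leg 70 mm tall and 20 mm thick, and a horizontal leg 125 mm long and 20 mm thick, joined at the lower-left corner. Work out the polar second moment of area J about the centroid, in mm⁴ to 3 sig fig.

Decompose the section into non-overlapping parts with the origin at the bottom-left of its bounding rectangle.
Vertical leg: 20 × 70, A = 1 400 mm², y = 35 mm, Ī = 571 667 mm⁴.
Horizontal leg (remainder): 105 × 20, A = 2 100 mm², y = 10 mm, Ī = 70 000 mm⁴.
Centroid: ȳ = ΣA·y / ΣA = 20 mm.
Transfer each piece to the centroidal x-axis using Ī + A·d² with d = y − 20:
  vertical leg: d = 15 mm → contributes +886 667 mm⁴
  horizontal leg (remainder): d = -10 mm → contributes +280 000 mm⁴
Total I = 1 166 667 mm⁴.
For the y-axis: x̄ = 47.5 mm.
Repeating about the centroidal y-axis gives I_y = 5 257 292 mm⁴.
Polar second moment: J = I_x + I_y = 6 423 958 mm⁴.

J ≈ 6.42 × 10⁶ mm⁴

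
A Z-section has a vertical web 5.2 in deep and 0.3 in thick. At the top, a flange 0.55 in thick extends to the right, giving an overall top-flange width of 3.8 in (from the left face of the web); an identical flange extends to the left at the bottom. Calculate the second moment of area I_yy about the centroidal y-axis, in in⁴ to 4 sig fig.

I_yy ≈ 17.84 in⁴

Break the section into simple shapes (no overlaps), measuring from the bottom-left corner of the bounding box.
Web: 0.3 × 5.2, A = 1.56 in², x = 3.65 in, Ī = 0.0117 in⁴.
Top flange (beyond web): 3.5 × 0.55, A = 1.925 in², x = 5.55 in, Ī = 1.9651 in⁴.
Bottom flange (beyond web): 3.5 × 0.55, A = 1.925 in², x = 1.75 in, Ī = 1.9651 in⁴.
Centroid: x̄ = ΣA·x / ΣA = 3.65 in.
Transfer each piece to the centroidal y-axis using Ī + A·d² with d = x − 3.65:
  web: d = 0 in → contributes +0.0117 in⁴
  top flange (beyond web): d = 1.9 in → contributes +8.91435 in⁴
  bottom flange (beyond web): d = -1.9 in → contributes +8.91435 in⁴
Total I = 17.8404 in⁴.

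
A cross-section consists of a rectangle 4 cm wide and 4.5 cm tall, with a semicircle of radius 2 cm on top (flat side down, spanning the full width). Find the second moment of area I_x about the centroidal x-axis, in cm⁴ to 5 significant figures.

I_x ≈ 76.855 cm⁴

Break the section into simple shapes (no overlaps), measuring from the bottom-left corner of the bounding box.
Rectangular body: 4 × 4.5, A = 18 cm², y = 2.25 cm, Ī = 30.375 cm⁴.
Semicircular cap: semicircle r = 2, A = 6.283185 cm², y = 5.348826 cm, Ī = 1.756111 cm⁴.
Centroid: ȳ = ΣA·y / ΣA = 3.05181 cm.
Transfer each piece to the centroidal x-axis using Ī + A·d² with d = y − 3.05181:
  rectangular body: d = -0.80181 cm → contributes +41.94719 cm⁴
  semicircular cap: d = 2.297016 cm → contributes +34.90798 cm⁴
Total I = 76.85517 cm⁴.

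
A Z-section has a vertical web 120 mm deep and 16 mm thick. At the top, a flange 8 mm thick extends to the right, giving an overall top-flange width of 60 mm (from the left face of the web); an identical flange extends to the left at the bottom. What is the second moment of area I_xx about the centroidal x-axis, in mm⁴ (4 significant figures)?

Split into non-overlapping primitives; take the origin at the lower-left of the bounding box.
Web: 16 × 120, A = 1 920 mm², y = 60 mm, Ī = 2 304 000 mm⁴.
Top flange (beyond web): 44 × 8, A = 352 mm², y = 116 mm, Ī = 1877.33 mm⁴.
Bottom flange (beyond web): 44 × 8, A = 352 mm², y = 4 mm, Ī = 1877.33 mm⁴.
Centroid: ȳ = ΣA·y / ΣA = 60 mm.
Transfer each piece to the centroidal x-axis using Ī + A·d² with d = y − 60:
  web: d = 0 mm → contributes +2 304 000 mm⁴
  top flange (beyond web): d = 56 mm → contributes +1 105 749 mm⁴
  bottom flange (beyond web): d = -56 mm → contributes +1 105 749 mm⁴
Total I = 4 515 499 mm⁴.

I_xx ≈ 4.515 × 10⁶ mm⁴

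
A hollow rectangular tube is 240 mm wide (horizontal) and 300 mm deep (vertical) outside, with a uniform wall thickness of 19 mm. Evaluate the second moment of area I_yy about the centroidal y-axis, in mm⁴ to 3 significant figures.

Break the section into simple shapes (no overlaps), measuring from the bottom-left corner of the bounding box.
Outer rectangle: 240 × 300, A = 72 000 mm², x = 120 mm, Ī = 345 600 000 mm⁴.
Inner void (subtracted): 202 × 262, A = 52 924 mm², x = 120 mm, Ī = 179 959 241 mm⁴.
By symmetry the centroid is at mid-width, x̄ = 120 mm.
All pieces are centred on the centroidal y-axis, so I = ΣĪ (holes subtracted) = 165 640 759 mm⁴.

I_yy ≈ 1.66 × 10⁸ mm⁴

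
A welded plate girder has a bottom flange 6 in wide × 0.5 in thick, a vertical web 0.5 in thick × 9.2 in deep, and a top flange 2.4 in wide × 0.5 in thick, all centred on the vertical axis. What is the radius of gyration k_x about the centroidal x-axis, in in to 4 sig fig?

Split into non-overlapping primitives; take the origin at the lower-left of the bounding box.
Bottom plate: 6 × 0.5, A = 3 in², y = 0.25 in, Ī = 0.0625 in⁴.
Web plate: 0.5 × 9.2, A = 4.6 in², y = 5.1 in, Ī = 32.4453 in⁴.
Top plate: 2.4 × 0.5, A = 1.2 in², y = 9.95 in, Ī = 0.025 in⁴.
Centroid: ȳ = ΣA·y / ΣA = 4.10795 in.
Transfer each piece to the centroidal x-axis using Ī + A·d² with d = y − 4.10795:
  bottom plate: d = -3.85795 in → contributes +44.7139 in⁴
  web plate: d = 0.992045 in → contributes +36.9724 in⁴
  top plate: d = 5.84205 in → contributes +40.9804 in⁴
Total I = 122.667 in⁴.
Radius of gyration: k = √(I/A) = √(122.667 / 8.8) = 3.73355 in.

k_x ≈ 3.734 in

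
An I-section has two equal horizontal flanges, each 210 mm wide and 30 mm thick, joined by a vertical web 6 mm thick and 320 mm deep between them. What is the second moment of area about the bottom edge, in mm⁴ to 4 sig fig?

I_base ≈ 9.274 × 10⁸ mm⁴

Split into non-overlapping primitives; take the origin at the lower-left of the bounding box.
Bottom flange: 210 × 30, A = 6 300 mm², y = 15 mm, Ī = 472 500 mm⁴.
Web: 6 × 320, A = 1 920 mm², y = 190 mm, Ī = 16 384 000 mm⁴.
Top flange: 210 × 30, A = 6 300 mm², y = 365 mm, Ī = 472 500 mm⁴.
Transfer each piece to a horizontal axis along the bottom face using Ī + A·d² with d = y − 0:
  bottom flange: d = 15 mm → contributes +1 890 000 mm⁴
  web: d = 190 mm → contributes +85 696 000 mm⁴
  top flange: d = 365 mm → contributes +839 790 000 mm⁴
Total I = 927 376 000 mm⁴.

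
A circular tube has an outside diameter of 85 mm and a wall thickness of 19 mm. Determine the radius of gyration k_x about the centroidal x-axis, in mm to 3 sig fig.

Break the section into simple shapes (no overlaps), measuring from the bottom-left corner of the bounding box.
Outer circle: ⌀85, A = 5674.5 mm², y = 42.5 mm, Ī = 2 562 392 mm⁴.
Bore (subtracted): ⌀47, A = 1734.9 mm², y = 42.5 mm, Ī = 239 531 mm⁴.
By symmetry the centroid is at mid-height, ȳ = 42.5 mm.
All pieces are centred on the centroidal x-axis, so I = ΣĪ (holes subtracted) = 2 322 861 mm⁴.
Radius of gyration: k = √(I/A) = √(2 322 861 / 3939.6) = 24.282 mm.

k_x ≈ 24.3 mm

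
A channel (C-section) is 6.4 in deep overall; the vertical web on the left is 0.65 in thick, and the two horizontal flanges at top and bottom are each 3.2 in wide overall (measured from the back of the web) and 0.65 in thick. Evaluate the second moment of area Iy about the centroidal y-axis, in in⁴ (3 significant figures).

Break the section into simple shapes (no overlaps), measuring from the bottom-left corner of the bounding box.
Web: 0.65 × 6.4, A = 4.16 in², x = 0.325 in, Ī = 0.14647 in⁴.
Top flange (beyond web): 2.55 × 0.65, A = 1.6575 in², x = 1.925 in, Ī = 0.89816 in⁴.
Bottom flange (beyond web): 2.55 × 0.65, A = 1.6575 in², x = 1.925 in, Ī = 0.89816 in⁴.
Centroid: x̄ = ΣA·x / ΣA = 1.0346 in.
Transfer each piece to the centroidal y-axis using Ī + A·d² with d = x − 1.0346:
  web: d = -0.70957 in → contributes +2.241 in⁴
  top flange (beyond web): d = 0.89043 in → contributes +2.2123 in⁴
  bottom flange (beyond web): d = 0.89043 in → contributes +2.2123 in⁴
Total I = 6.6656 in⁴.

Iy ≈ 6.67 in⁴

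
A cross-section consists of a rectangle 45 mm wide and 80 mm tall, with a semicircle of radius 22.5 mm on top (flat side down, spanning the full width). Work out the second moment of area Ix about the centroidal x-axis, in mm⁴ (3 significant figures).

Treat the section as a set of non-overlapping primitives; coordinates are from the bounding-box lower-left.
Rectangular body: 45 × 80, A = 3 600 mm², y = 40 mm, Ī = 1 920 000 mm⁴.
Semicircular cap: semicircle r = 22.5, A = 795.22 mm², y = 89.549 mm, Ī = 28 130 mm⁴.
Centroid: ȳ = ΣA·y / ΣA = 48.965 mm.
Transfer each piece to the centroidal x-axis using Ī + A·d² with d = y − 48.965:
  rectangular body: d = -8.9648 mm → contributes +2 209 326 mm⁴
  semicircular cap: d = 40.584 mm → contributes +1 337 928 mm⁴
Total I = 3 547 254 mm⁴.

Ix ≈ 3.55 × 10⁶ mm⁴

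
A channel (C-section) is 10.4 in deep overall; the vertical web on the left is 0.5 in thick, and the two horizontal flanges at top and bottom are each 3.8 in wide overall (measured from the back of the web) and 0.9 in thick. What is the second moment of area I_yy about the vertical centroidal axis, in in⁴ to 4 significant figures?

Split into non-overlapping primitives; take the origin at the lower-left of the bounding box.
Web: 0.5 × 10.4, A = 5.2 in², x = 0.25 in, Ī = 0.108333 in⁴.
Top flange (beyond web): 3.3 × 0.9, A = 2.97 in², x = 2.15 in, Ī = 2.69528 in⁴.
Bottom flange (beyond web): 3.3 × 0.9, A = 2.97 in², x = 2.15 in, Ī = 2.69528 in⁴.
Centroid: x̄ = ΣA·x / ΣA = 1.26311 in.
Transfer each piece to the vertical centroidal axis using Ī + A·d² with d = x − 1.26311:
  web: d = -1.01311 in → contributes +5.44553 in⁴
  top flange (beyond web): d = 0.886894 in → contributes +5.03142 in⁴
  bottom flange (beyond web): d = 0.886894 in → contributes +5.03142 in⁴
Total I = 15.5084 in⁴.

I_yy ≈ 15.51 in⁴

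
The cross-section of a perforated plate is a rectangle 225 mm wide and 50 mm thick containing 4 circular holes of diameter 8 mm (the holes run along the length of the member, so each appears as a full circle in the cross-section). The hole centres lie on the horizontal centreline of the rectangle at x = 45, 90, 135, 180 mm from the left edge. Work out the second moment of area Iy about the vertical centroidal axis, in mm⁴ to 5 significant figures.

Iy ≈ 4.6951 × 10⁷ mm⁴

Decompose the section into non-overlapping parts with the origin at the bottom-left of its bounding rectangle.
Plate: 225 × 50, A = 11 250 mm², x = 112.5 mm, Ī = 47 460 938 mm⁴.
Hole 1 (subtracted): ⌀8, A = 50.26548 mm², x = 45 mm, Ī = 201.0619 mm⁴.
Hole 2 (subtracted): ⌀8, A = 50.26548 mm², x = 90 mm, Ī = 201.0619 mm⁴.
Hole 3 (subtracted): ⌀8, A = 50.26548 mm², x = 135 mm, Ī = 201.0619 mm⁴.
Hole 4 (subtracted): ⌀8, A = 50.26548 mm², x = 180 mm, Ī = 201.0619 mm⁴.
By symmetry the centroid is at mid-width, x̄ = 112.5 mm.
Transfer each piece to the vertical centroidal axis using Ī + A·d² with d = x − 112.5:
  plate: d = 0 mm → contributes +47 460 938 mm⁴
  hole 1: d = -67.5 mm → contributes −229223.2 mm⁴
  hole 2: d = -22.5 mm → contributes −25647.96 mm⁴
  hole 3: d = 22.5 mm → contributes −25647.96 mm⁴
  hole 4: d = 67.5 mm → contributes −229223.2 mm⁴
Total I = 46 951 195 mm⁴.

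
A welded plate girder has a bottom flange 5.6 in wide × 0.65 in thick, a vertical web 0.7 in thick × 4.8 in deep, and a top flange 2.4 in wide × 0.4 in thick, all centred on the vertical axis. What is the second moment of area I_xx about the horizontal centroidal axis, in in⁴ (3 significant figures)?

I_xx ≈ 33.2 in⁴

Break the section into simple shapes (no overlaps), measuring from the bottom-left corner of the bounding box.
Bottom plate: 5.6 × 0.65, A = 3.64 in², y = 0.325 in, Ī = 0.12816 in⁴.
Web plate: 0.7 × 4.8, A = 3.36 in², y = 3.05 in, Ī = 6.4512 in⁴.
Top plate: 2.4 × 0.4, A = 0.96 in², y = 5.65 in, Ī = 0.0128 in⁴.
Centroid: ȳ = ΣA·y / ΣA = 2.1175 in.
Transfer each piece to the horizontal centroidal axis using Ī + A·d² with d = y − 2.1175:
  bottom plate: d = -1.7925 in → contributes +11.823 in⁴
  web plate: d = 0.93254 in → contributes +9.3731 in⁴
  top plate: d = 3.5325 in → contributes +11.992 in⁴
Total I = 33.189 in⁴.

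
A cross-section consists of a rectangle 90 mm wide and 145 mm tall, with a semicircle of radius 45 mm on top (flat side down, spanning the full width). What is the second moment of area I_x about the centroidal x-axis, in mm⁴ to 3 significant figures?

I_x ≈ 4.48 × 10⁷ mm⁴

Decompose the section into non-overlapping parts with the origin at the bottom-left of its bounding rectangle.
Rectangular body: 90 × 145, A = 13 050 mm², y = 72.5 mm, Ī = 22 864 688 mm⁴.
Semicircular cap: semicircle r = 45, A = 3180.9 mm², y = 164.1 mm, Ī = 450 072 mm⁴.
Centroid: ȳ = ΣA·y / ΣA = 90.451 mm.
Transfer each piece to the centroidal x-axis using Ī + A·d² with d = y − 90.451:
  rectangular body: d = -17.951 mm → contributes +27 069 966 mm⁴
  semicircular cap: d = 73.647 mm → contributes +17 702 902 mm⁴
Total I = 44 772 867 mm⁴.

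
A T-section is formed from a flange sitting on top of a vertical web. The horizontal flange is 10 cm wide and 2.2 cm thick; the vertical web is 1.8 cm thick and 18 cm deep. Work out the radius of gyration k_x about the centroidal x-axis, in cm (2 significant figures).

k_x ≈ 6.4 cm

Break the section into simple shapes (no overlaps), measuring from the bottom-left corner of the bounding box.
Flange: 10 × 2.2, A = 22 cm², y = 19.1 cm, Ī = 8.873 cm⁴.
Web: 1.8 × 18, A = 32.4 cm², y = 9 cm, Ī = 874.8 cm⁴.
Centroid: ȳ = ΣA·y / ΣA = 13.08 cm.
Transfer each piece to the centroidal x-axis using Ī + A·d² with d = y − 13.08:
  flange: d = 6.015 cm → contributes +805 cm⁴
  web: d = -4.085 cm → contributes +1 415 cm⁴
Total I = 2 220 cm⁴.
Radius of gyration: k = √(I/A) = √(2 220 / 54.4) = 6.389 cm.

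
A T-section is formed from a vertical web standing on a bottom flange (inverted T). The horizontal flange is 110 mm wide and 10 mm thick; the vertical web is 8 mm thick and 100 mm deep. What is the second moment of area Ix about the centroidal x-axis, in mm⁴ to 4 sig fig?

Ix ≈ 2.077 × 10⁶ mm⁴

Decompose the section into non-overlapping parts with the origin at the bottom-left of its bounding rectangle.
Flange: 110 × 10, A = 1 100 mm², y = 5 mm, Ī = 9166.67 mm⁴.
Web: 8 × 100, A = 800 mm², y = 60 mm, Ī = 666 667 mm⁴.
Centroid: ȳ = ΣA·y / ΣA = 28.1579 mm.
Transfer each piece to the centroidal x-axis using Ī + A·d² with d = y − 28.1579:
  flange: d = -23.1579 mm → contributes +599 084 mm⁴
  web: d = 31.8421 mm → contributes +1 477 802 mm⁴
Total I = 2 076 886 mm⁴.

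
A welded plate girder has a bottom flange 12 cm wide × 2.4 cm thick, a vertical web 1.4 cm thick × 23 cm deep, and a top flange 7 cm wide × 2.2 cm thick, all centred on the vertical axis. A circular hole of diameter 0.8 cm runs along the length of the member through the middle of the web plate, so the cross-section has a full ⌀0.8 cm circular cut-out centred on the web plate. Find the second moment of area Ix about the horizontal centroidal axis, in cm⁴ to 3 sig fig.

Split into non-overlapping primitives; take the origin at the lower-left of the bounding box.
Bottom plate: 12 × 2.4, A = 28.8 cm², y = 1.2 cm, Ī = 13.824 cm⁴.
Web plate: 1.4 × 23, A = 32.2 cm², y = 13.9 cm, Ī = 1419.5 cm⁴.
Top plate: 7 × 2.2, A = 15.4 cm², y = 26.5 cm, Ī = 6.2113 cm⁴.
Hole (subtracted): ⌀0.8, A = 0.50265 cm², y = 13.9 cm, Ī = 0.020106 cm⁴.
Centroid: ȳ = ΣA·y / ΣA = 11.637 cm.
Transfer each piece to the horizontal centroidal axis using Ī + A·d² with d = y − 11.637:
  bottom plate: d = -10.437 cm → contributes +3151.3 cm⁴
  web plate: d = 2.2625 cm → contributes +1584.3 cm⁴
  top plate: d = 14.863 cm → contributes +3 408 cm⁴
  hole: d = 2.2625 cm → contributes −2.5932 cm⁴
Total I = 8 141 cm⁴.

Ix ≈ 8140 cm⁴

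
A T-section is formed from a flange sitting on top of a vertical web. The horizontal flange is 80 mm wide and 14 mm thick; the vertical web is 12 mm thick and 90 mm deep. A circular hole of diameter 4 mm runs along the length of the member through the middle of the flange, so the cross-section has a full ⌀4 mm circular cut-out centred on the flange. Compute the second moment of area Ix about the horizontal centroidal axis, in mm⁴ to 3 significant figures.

Ix ≈ 2.23 × 10⁶ mm⁴

Treat the section as a set of non-overlapping primitives; coordinates are from the bounding-box lower-left.
Flange: 80 × 14, A = 1 120 mm², y = 97 mm, Ī = 18 293 mm⁴.
Web: 12 × 90, A = 1 080 mm², y = 45 mm, Ī = 729 000 mm⁴.
Hole (subtracted): ⌀4, A = 12.566 mm², y = 97 mm, Ī = 12.566 mm⁴.
Centroid: ȳ = ΣA·y / ΣA = 71.326 mm.
Transfer each piece to the horizontal centroidal axis using Ī + A·d² with d = y − 71.326:
  flange: d = 25.674 mm → contributes +756 542 mm⁴
  web: d = -26.326 mm → contributes +1 477 507 mm⁴
  hole: d = 25.674 mm → contributes −8295.7 mm⁴
Total I = 2 225 753 mm⁴.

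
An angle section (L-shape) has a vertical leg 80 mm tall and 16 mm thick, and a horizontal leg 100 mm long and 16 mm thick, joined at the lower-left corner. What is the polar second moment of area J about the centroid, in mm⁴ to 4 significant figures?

Break the section into simple shapes (no overlaps), measuring from the bottom-left corner of the bounding box.
Vertical leg: 16 × 80, A = 1 280 mm², y = 40 mm, Ī = 682 667 mm⁴.
Horizontal leg (remainder): 84 × 16, A = 1 344 mm², y = 8 mm, Ī = 28 672 mm⁴.
Centroid: ȳ = ΣA·y / ΣA = 23.6098 mm.
Transfer each piece to the centroidal x-axis using Ī + A·d² with d = y − 23.6098:
  vertical leg: d = 16.3902 mm → contributes +1 026 526 mm⁴
  horizontal leg (remainder): d = -15.6098 mm → contributes +356 157 mm⁴
Total I = 1 382 683 mm⁴.
For the y-axis: x̄ = 33.6098 mm.
Repeating about the centroidal y-axis gives I_y = 2 456 603 mm⁴.
Polar second moment: J = I_x + I_y = 3 839 286 mm⁴.

J ≈ 3.839 × 10⁶ mm⁴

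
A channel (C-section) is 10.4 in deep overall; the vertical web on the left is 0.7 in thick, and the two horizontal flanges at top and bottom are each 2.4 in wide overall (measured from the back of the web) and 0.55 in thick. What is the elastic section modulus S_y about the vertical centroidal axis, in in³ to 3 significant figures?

Split into non-overlapping primitives; take the origin at the lower-left of the bounding box.
Web: 0.7 × 10.4, A = 7.28 in², x = 0.35 in, Ī = 0.29727 in⁴.
Top flange (beyond web): 1.7 × 0.55, A = 0.935 in², x = 1.55 in, Ī = 0.22518 in⁴.
Bottom flange (beyond web): 1.7 × 0.55, A = 0.935 in², x = 1.55 in, Ī = 0.22518 in⁴.
Centroid: x̄ = ΣA·x / ΣA = 0.59525 in.
Transfer each piece to the vertical centroidal axis using Ī + A·d² with d = x − 0.59525:
  web: d = -0.24525 in → contributes +0.73513 in⁴
  top flange (beyond web): d = 0.95475 in → contributes +1.0775 in⁴
  bottom flange (beyond web): d = 0.95475 in → contributes +1.0775 in⁴
Total I = 2.8901 in⁴.
Extreme fibre distance c = 1.8048 in; S = I/c = 1.6014 in³.

S_y ≈ 1.60 in³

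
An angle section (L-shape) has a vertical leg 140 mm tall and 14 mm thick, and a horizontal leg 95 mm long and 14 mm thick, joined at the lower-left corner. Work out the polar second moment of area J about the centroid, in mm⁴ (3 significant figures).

Decompose the section into non-overlapping parts with the origin at the bottom-left of its bounding rectangle.
Vertical leg: 14 × 140, A = 1 960 mm², y = 70 mm, Ī = 3 201 333 mm⁴.
Horizontal leg (remainder): 81 × 14, A = 1 134 mm², y = 7 mm, Ī = 18 522 mm⁴.
Centroid: ȳ = ΣA·y / ΣA = 46.91 mm.
Transfer each piece to the centroidal x-axis using Ī + A·d² with d = y − 46.91:
  vertical leg: d = 23.09 mm → contributes +4 246 349 mm⁴
  horizontal leg (remainder): d = -39.91 mm → contributes +1 824 721 mm⁴
Total I = 6 071 070 mm⁴.
For the y-axis: x̄ = 24.41 mm.
Repeating about the centroidal y-axis gives I_y = 2 272 852 mm⁴.
Polar second moment: J = I_x + I_y = 8 343 922 mm⁴.

J ≈ 8.34 × 10⁶ mm⁴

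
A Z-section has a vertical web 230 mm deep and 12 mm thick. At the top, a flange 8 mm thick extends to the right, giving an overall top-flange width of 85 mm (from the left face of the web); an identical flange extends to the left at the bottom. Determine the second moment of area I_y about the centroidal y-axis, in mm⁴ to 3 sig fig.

I_y ≈ 2.66 × 10⁶ mm⁴

Split into non-overlapping primitives; take the origin at the lower-left of the bounding box.
Web: 12 × 230, A = 2 760 mm², x = 79 mm, Ī = 33 120 mm⁴.
Top flange (beyond web): 73 × 8, A = 584 mm², x = 121.5 mm, Ī = 259 345 mm⁴.
Bottom flange (beyond web): 73 × 8, A = 584 mm², x = 36.5 mm, Ī = 259 345 mm⁴.
Centroid: x̄ = ΣA·x / ΣA = 79 mm.
Transfer each piece to the centroidal y-axis using Ī + A·d² with d = x − 79:
  web: d = 0 mm → contributes +33 120 mm⁴
  top flange (beyond web): d = 42.5 mm → contributes +1 314 195 mm⁴
  bottom flange (beyond web): d = -42.5 mm → contributes +1 314 195 mm⁴
Total I = 2 661 509 mm⁴.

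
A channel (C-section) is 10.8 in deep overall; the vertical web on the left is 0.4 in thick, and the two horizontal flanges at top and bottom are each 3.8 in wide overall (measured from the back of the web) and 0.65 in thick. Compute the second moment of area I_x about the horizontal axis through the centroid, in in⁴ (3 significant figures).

I_x ≈ 156 in⁴

Split into non-overlapping primitives; take the origin at the lower-left of the bounding box.
Web: 0.4 × 10.8, A = 4.32 in², y = 5.4 in, Ī = 41.99 in⁴.
Top flange (beyond web): 3.4 × 0.65, A = 2.21 in², y = 10.475 in, Ī = 0.07781 in⁴.
Bottom flange (beyond web): 3.4 × 0.65, A = 2.21 in², y = 0.325 in, Ī = 0.07781 in⁴.
By symmetry the centroid is at mid-height, ȳ = 5.4 in.
Transfer each piece to the horizontal axis through the centroid using Ī + A·d² with d = y − 5.4:
  web: d = 0 in → contributes +41.99 in⁴
  top flange (beyond web): d = 5.075 in → contributes +56.998 in⁴
  bottom flange (beyond web): d = -5.075 in → contributes +56.998 in⁴
Total I = 155.99 in⁴.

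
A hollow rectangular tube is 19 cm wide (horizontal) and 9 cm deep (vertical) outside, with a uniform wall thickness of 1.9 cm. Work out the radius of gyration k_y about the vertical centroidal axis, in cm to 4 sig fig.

Break the section into simple shapes (no overlaps), measuring from the bottom-left corner of the bounding box.
Outer rectangle: 19 × 9, A = 171 cm², x = 9.5 cm, Ī = 5144.25 cm⁴.
Inner void (subtracted): 15.2 × 5.2, A = 79.04 cm², x = 9.5 cm, Ī = 1521.78 cm⁴.
By symmetry the centroid is at mid-width, x̄ = 9.5 cm.
All pieces are centred on the vertical centroidal axis, so I = ΣĪ (holes subtracted) = 3622.47 cm⁴.
Radius of gyration: k = √(I/A) = √(3622.47 / 91.96) = 6.27629 cm.

k_y ≈ 6.276 cm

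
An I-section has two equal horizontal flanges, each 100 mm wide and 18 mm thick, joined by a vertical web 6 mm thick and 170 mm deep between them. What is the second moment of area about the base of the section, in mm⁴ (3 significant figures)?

Decompose the section into non-overlapping parts with the origin at the bottom-left of its bounding rectangle.
Bottom flange: 100 × 18, A = 1 800 mm², y = 9 mm, Ī = 48 600 mm⁴.
Web: 6 × 170, A = 1 020 mm², y = 103 mm, Ī = 2 456 500 mm⁴.
Top flange: 100 × 18, A = 1 800 mm², y = 197 mm, Ī = 48 600 mm⁴.
Transfer each piece to the base of the section using Ī + A·d² with d = y − 0:
  bottom flange: d = 9 mm → contributes +194 400 mm⁴
  web: d = 103 mm → contributes +13 277 680 mm⁴
  top flange: d = 197 mm → contributes +69 904 800 mm⁴
Total I = 83 376 880 mm⁴.

I_base ≈ 8.34 × 10⁷ mm⁴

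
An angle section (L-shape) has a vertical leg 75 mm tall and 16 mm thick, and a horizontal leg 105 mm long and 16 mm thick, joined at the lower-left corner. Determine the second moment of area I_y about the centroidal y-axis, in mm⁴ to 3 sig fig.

Decompose the section into non-overlapping parts with the origin at the bottom-left of its bounding rectangle.
Vertical leg: 16 × 75, A = 1 200 mm², x = 8 mm, Ī = 25 600 mm⁴.
Horizontal leg (remainder): 89 × 16, A = 1 424 mm², x = 60.5 mm, Ī = 939 959 mm⁴.
Centroid: x̄ = ΣA·x / ΣA = 36.491 mm.
Transfer each piece to the centroidal y-axis using Ī + A·d² with d = x − 36.491:
  vertical leg: d = -28.491 mm → contributes +999 674 mm⁴
  horizontal leg (remainder): d = 24.009 mm → contributes +1 760 808 mm⁴
Total I = 2 760 482 mm⁴.

I_y ≈ 2.76 × 10⁶ mm⁴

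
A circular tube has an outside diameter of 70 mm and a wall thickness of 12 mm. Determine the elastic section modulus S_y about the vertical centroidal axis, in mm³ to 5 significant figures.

Break the section into simple shapes (no overlaps), measuring from the bottom-left corner of the bounding box.
Outer circle: ⌀70, A = 3848.451 mm², x = 35 mm, Ī = 1 178 588 mm⁴.
Bore (subtracted): ⌀46, A = 1661.903 mm², x = 35 mm, Ī = 219786.6 mm⁴.
By symmetry the centroid is at mid-width, x̄ = 35 mm.
All pieces are centred on the vertical centroidal axis, so I = ΣĪ (holes subtracted) = 958801.5 mm⁴.
Extreme fibre distance c = 35 mm; S = I/c = 27394.33 mm³.

S_y ≈ 2.7394 × 10⁴ mm³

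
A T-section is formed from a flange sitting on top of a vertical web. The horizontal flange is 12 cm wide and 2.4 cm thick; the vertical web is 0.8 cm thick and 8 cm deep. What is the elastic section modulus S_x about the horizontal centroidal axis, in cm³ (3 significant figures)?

Split into non-overlapping primitives; take the origin at the lower-left of the bounding box.
Flange: 12 × 2.4, A = 28.8 cm², y = 9.2 cm, Ī = 13.824 cm⁴.
Web: 0.8 × 8, A = 6.4 cm², y = 4 cm, Ī = 34.133 cm⁴.
Centroid: ȳ = ΣA·y / ΣA = 8.2545 cm.
Transfer each piece to the horizontal centroidal axis using Ī + A·d² with d = y − 8.2545:
  flange: d = 0.94545 cm → contributes +39.568 cm⁴
  web: d = -4.2545 cm → contributes +149.98 cm⁴
Total I = 189.55 cm⁴.
Extreme fibre distance c = 8.2545 cm; S = I/c = 22.963 cm³.

S_x ≈ 23.0 cm³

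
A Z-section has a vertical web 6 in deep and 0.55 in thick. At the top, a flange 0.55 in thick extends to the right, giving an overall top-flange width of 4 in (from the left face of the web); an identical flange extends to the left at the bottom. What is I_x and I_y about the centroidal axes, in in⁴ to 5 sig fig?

Break the section into simple shapes (no overlaps), measuring from the bottom-left corner of the bounding box.
Web: 0.55 × 6, A = 3.3 in², y = 3 in, Ī = 9.9 in⁴.
Top flange (beyond web): 3.45 × 0.55, A = 1.8975 in², y = 5.725 in, Ī = 0.04783281 in⁴.
Bottom flange (beyond web): 3.45 × 0.55, A = 1.8975 in², y = 0.275 in, Ī = 0.04783281 in⁴.
Centroid: ȳ = ΣA·y / ΣA = 3 in.
Transfer each piece to the centroidal x-axis using Ī + A·d² with d = y − 3:
  web: d = 0 in → contributes +9.9 in⁴
  top flange (beyond web): d = 2.725 in → contributes +14.13796 in⁴
  bottom flange (beyond web): d = -2.725 in → contributes +14.13796 in⁴
Total I = 38.17591 in⁴.
For the y-axis: x̄ = 3.725 in.
Repeating about the centroidal y-axis gives I_y = 19.02735 in⁴.

I_x ≈ 38.176 in⁴, I_y ≈ 19.027 in⁴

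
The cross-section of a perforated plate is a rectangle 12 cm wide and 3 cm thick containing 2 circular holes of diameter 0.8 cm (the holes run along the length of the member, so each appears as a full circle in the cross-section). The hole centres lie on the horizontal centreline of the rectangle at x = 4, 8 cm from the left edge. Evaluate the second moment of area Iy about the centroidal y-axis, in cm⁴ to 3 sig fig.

Split into non-overlapping primitives; take the origin at the lower-left of the bounding box.
Plate: 12 × 3, A = 36 cm², x = 6 cm, Ī = 432 cm⁴.
Hole 1 (subtracted): ⌀0.8, A = 0.50265 cm², x = 4 cm, Ī = 0.020106 cm⁴.
Hole 2 (subtracted): ⌀0.8, A = 0.50265 cm², x = 8 cm, Ī = 0.020106 cm⁴.
By symmetry the centroid is at mid-width, x̄ = 6 cm.
Transfer each piece to the centroidal y-axis using Ī + A·d² with d = x − 6:
  plate: d = 0 cm → contributes +432 cm⁴
  hole 1: d = -2 cm → contributes −2.0307 cm⁴
  hole 2: d = 2 cm → contributes −2.0307 cm⁴
Total I = 427.94 cm⁴.

Iy ≈ 428 cm⁴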